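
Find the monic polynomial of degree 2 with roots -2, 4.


A monic polynomial with roots -2, 4 is:
p(x) = (x + 2)(x - 4)
After multiplying by (x + 2): x + 2
After multiplying by (x - 4): x^2 - 2x - 8

x^2 - 2x - 8


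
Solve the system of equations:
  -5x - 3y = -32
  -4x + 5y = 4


Using Cramer's rule:
Determinant D = (-5)(5) - (-4)(-3) = -25 - 12 = -37
Dx = (-32)(5) - (4)(-3) = -160 + 12 = -148
Dy = (-5)(4) - (-4)(-32) = -20 - 128 = -148
x = Dx/D = -148/-37 = 4
y = Dy/D = -148/-37 = 4

x = 4, y = 4


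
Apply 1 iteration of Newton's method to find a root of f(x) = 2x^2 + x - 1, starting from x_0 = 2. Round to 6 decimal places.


Newton's method: x_(n+1) = x_n - f(x_n)/f'(x_n)
f(x) = 2x^2 + x - 1
f'(x) = 4x + 1

Iteration 1:
  f(2.000000) = 9.000000
  f'(2.000000) = 9.000000
  x_1 = 2.000000 - (9.000000)/(9.000000) = 1.000000

x_1 = 1.000000


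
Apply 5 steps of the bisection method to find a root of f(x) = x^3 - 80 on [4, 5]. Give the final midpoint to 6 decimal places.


f(x) = x^3 - 80
f(4) = -16 < 0
f(5) = 45 > 0

Step 1: midpoint = (4.000000 + 5.000000)/2 = 4.500000
  f(4.500000) = 11.125000
  f(mid) > 0, so root is in [4.000000, 4.500000]

Step 2: midpoint = (4.000000 + 4.500000)/2 = 4.250000
  f(4.250000) = -3.234375
  f(mid) < 0, so root is in [4.250000, 4.500000]

Step 3: midpoint = (4.250000 + 4.500000)/2 = 4.375000
  f(4.375000) = 3.740234
  f(mid) > 0, so root is in [4.250000, 4.375000]

Step 4: midpoint = (4.250000 + 4.375000)/2 = 4.312500
  f(4.312500) = 0.202393
  f(mid) > 0, so root is in [4.250000, 4.312500]

Step 5: midpoint = (4.250000 + 4.312500)/2 = 4.281250
  f(4.281250) = -1.528534
  f(mid) < 0, so root is in [4.281250, 4.312500]

midpoint = 4.281250


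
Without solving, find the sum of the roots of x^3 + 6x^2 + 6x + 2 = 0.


By Vieta's formulas for x^3 + bx^2 + cx + d = 0:
  r1 + r2 + r3 = -b/a = -6
  r1*r2 + r1*r3 + r2*r3 = c/a = 6
  r1*r2*r3 = -d/a = -2


Sum = -6


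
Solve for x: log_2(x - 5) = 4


Convert to exponential form: x - 5 = 2^4 = 16
x = 16 + 5 = 21
Check: log_2(21 - 5) = log_2(16) = log_2(16) = 4 ✓

x = 21


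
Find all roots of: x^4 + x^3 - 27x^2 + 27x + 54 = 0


Let p(x) = x^4 + x^3 - 27x^2 + 27x + 54. By the rational root theorem (leading coefficient 1), any rational root is an integer divisor of 54: try ±1, ±2, ... in turn.
Test x = 1: value = 56 ≠ 0.
Test x = -1: value = 0 ✓, so (x + 1) is a factor.
Synthetic division by (x + 1): bring down 1; 1(-1) + 1 = 0; 0(-1) - 27 = -27; (-27)(-1) + 27 = 54; 54(-1) + 54 = 0 → quotient x^3 - 27x + 54, remainder 0.
Continue with the quotient x^3 - 27x + 54 (candidates must divide 54; re-test x = -1 first in case it repeats).
Test x = -1: value = 80 ≠ 0.
Test x = 2: value = 8 ≠ 0.
Test x = -2: value = 100 ≠ 0.
Test x = 3: value = 0 ✓, so (x - 3) is a factor.
Synthetic division by (x - 3): bring down 1; 1(3) + 0 = 3; 3(3) - 27 = -18; (-18)(3) + 54 = 0 → quotient x^2 + 3x - 18, remainder 0.
Solve the quadratic x^2 + 3x - 18 = 0: discriminant = 3^2 - 4(1)(-18) = 9 + 72 = 81.
sqrt(81) = 9, so x = (-3 ± 9)/2: x = 3 or x = -6.
Collecting all roots found:

x = -6, x = -1, x = 3 (multiplicity 2)


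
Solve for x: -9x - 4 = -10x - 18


Starting with: -9x - 4 = -10x - 18
Move all x terms to left: (-9 + 10)x = -18 + 4
Simplify: x = -14
Divide both sides by 1: x = -14

x = -14


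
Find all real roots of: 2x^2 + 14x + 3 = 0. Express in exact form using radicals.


Using the quadratic formula: x = (-b ± sqrt(b^2 - 4ac)) / (2a)
Here a = 2, b = 14, c = 3
Discriminant = b^2 - 4ac = 14^2 - 4(2)(3) = 196 - 24 = 172
Since discriminant = 172 > 0, there are two real roots.
x = (-14 ± 2*sqrt(43)) / 4
Simplifying: x = (-7 ± sqrt(43)) / 2
Numerically: x ≈ -0.2213 or x ≈ -6.7787

x = (-7 + sqrt(43)) / 2 or x = (-7 - sqrt(43)) / 2


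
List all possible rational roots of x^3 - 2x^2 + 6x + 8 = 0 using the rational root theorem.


Rational root theorem: possible roots are ±p/q where:
  p divides the constant term (8): p ∈ {1, 2, 4, 8}
  q divides the leading coefficient (1): q ∈ {1}

All possible rational roots: -8, -4, -2, -1, 1, 2, 4, 8

-8, -4, -2, -1, 1, 2, 4, 8


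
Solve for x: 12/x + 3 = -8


Subtract 3 from both sides: 12/x = -11
Multiply both sides by x: 12 = -11 * x
Divide by -11: x = -12/11

x = -12/11


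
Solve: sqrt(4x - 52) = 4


Square both sides: 4x - 52 = 4^2 = 16
4x = 16 + 52 = 68
x = 17
Check: sqrt(4*17 - 52) = sqrt(16) = 4 ✓

x = 17


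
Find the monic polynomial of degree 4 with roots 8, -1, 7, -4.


A monic polynomial with roots 8, -1, 7, -4 is:
p(x) = (x - 8)(x + 1)(x - 7)(x + 4)
After multiplying by (x - 8): x - 8
After multiplying by (x + 1): x^2 - 7x - 8
After multiplying by (x - 7): x^3 - 14x^2 + 41x + 56
After multiplying by (x + 4): x^4 - 10x^3 - 15x^2 + 220x + 224

x^4 - 10x^3 - 15x^2 + 220x + 224


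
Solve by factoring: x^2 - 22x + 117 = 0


We need two numbers that multiply to 117 and add to -22.
Those numbers are -9 and -13 (since (-9) * (-13) = 117 and (-9) + (-13) = -22).
So x^2 - 22x + 117 = (x - 9)(x - 13) = 0
Setting each factor to zero: x = 9 or x = 13

x = 9, x = 13


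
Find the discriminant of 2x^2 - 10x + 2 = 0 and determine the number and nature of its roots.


For ax^2 + bx + c = 0, discriminant D = b^2 - 4ac
Here a = 2, b = -10, c = 2
D = (-10)^2 - 4(2)(2) = 100 - 16 = 84

D = 84 > 0 but not a perfect square
The equation has 2 distinct real irrational roots.

Discriminant = 84, 2 distinct real irrational roots


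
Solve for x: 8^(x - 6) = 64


Express both sides with the same base.
64 = 8^2
Since the bases match, equate exponents: x - 6 = 2
So x = 2 - (-6) = 8

x = 8


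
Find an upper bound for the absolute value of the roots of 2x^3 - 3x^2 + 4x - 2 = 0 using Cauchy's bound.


Cauchy's bound: all roots r satisfy |r| <= 1 + max(|a_i/a_n|) for i = 0,...,n-1
where a_n is the leading coefficient.

Coefficients: [2, -3, 4, -2]
Leading coefficient a_n = 2
Ratios |a_i/a_n|: 3/2, 2, 1
Maximum ratio: 2
Cauchy's bound: |r| <= 1 + 2 = 3

Upper bound = 3


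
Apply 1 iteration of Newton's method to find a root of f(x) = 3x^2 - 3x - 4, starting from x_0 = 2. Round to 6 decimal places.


Newton's method: x_(n+1) = x_n - f(x_n)/f'(x_n)
f(x) = 3x^2 - 3x - 4
f'(x) = 6x - 3

Iteration 1:
  f(2.000000) = 2.000000
  f'(2.000000) = 9.000000
  x_1 = 2.000000 - (2.000000)/(9.000000) = 1.777778

x_1 = 1.777778


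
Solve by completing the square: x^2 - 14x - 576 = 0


Start: x^2 - 14x - 576 = 0
Move constant: x^2 - 14x = 576
Half of -14 is -7, squared is 49
Add 49 to both sides: x^2 - 14x + 49 = 625
(x - 7)^2 = 625
x - 7 = ±25
x = 7 + 25 = 32 or x = 7 - 25 = -18

x = -18, x = 32


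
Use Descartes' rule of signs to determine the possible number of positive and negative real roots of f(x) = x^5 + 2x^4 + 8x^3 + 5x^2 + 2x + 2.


Descartes' rule of signs:

For positive roots, count sign changes in f(x) = x^5 + 2x^4 + 8x^3 + 5x^2 + 2x + 2:
Signs of coefficients: +, +, +, +, +, +
Number of sign changes: 0
Possible positive real roots: 0

For negative roots, examine f(-x) = -x^5 + 2x^4 - 8x^3 + 5x^2 - 2x + 2:
Signs of coefficients: -, +, -, +, -, +
Number of sign changes: 5
Possible negative real roots: 5, 3, 1

Positive roots: 0; Negative roots: 5 or 3 or 1


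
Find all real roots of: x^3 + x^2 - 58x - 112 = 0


Let p(x) = x^3 + x^2 - 58x - 112. By the rational root theorem (leading coefficient 1), any rational root is an integer divisor of 112: try ±1, ±2, ... in turn.
Test x = 1: value = -168 ≠ 0.
Test x = -1: value = -54 ≠ 0.
Test x = 2: value = -216 ≠ 0.
Test x = -2: value = 0 ✓, so (x + 2) is a factor.
Synthetic division by (x + 2): bring down 1; 1(-2) + 1 = -1; (-1)(-2) - 58 = -56; (-56)(-2) - 112 = 0 → quotient x^2 - x - 56, remainder 0.
Solve the quadratic x^2 - x - 56 = 0: discriminant = (-1)^2 - 4(1)(-56) = 1 + 224 = 225.
sqrt(225) = 15, so x = (1 ± 15)/2: x = 8 or x = -7.

x = -7, x = -2, x = 8


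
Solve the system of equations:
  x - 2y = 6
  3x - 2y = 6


Using Cramer's rule:
Determinant D = (1)(-2) - (3)(-2) = -2 + 6 = 4
Dx = (6)(-2) - (6)(-2) = -12 + 12 = 0
Dy = (1)(6) - (3)(6) = 6 - 18 = -12
x = Dx/D = 0/4 = 0
y = Dy/D = -12/4 = -3

x = 0, y = -3


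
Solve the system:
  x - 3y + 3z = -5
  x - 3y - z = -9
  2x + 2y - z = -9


Using Cramer's rule. Expand each determinant along the first row.
D  = 1*[(-3)*(-1) - (-1)*2] - (-3)*[1*(-1) - (-1)*2] + 3*[1*2 - (-3)*2]
  = 1*(5) - (-3)*(1) + 3*(8) = 32
Dx = (-5)*[(-3)*(-1) - (-1)*2] - (-3)*[(-9)*(-1) - (-1)*(-9)] + 3*[(-9)*2 - (-3)*(-9)]
  = (-5)*(5) - (-3)*(0) + 3*(-45) = -160
Dy = 1*[(-9)*(-1) - (-1)*(-9)] - (-5)*[1*(-1) - (-1)*2] + 3*[1*(-9) - (-9)*2]
  = 1*(0) - (-5)*(1) + 3*(9) = 32
Dz = 1*[(-3)*(-9) - (-9)*2] - (-3)*[1*(-9) - (-9)*2] + (-5)*[1*2 - (-3)*2]
  = 1*(45) - (-3)*(9) + (-5)*(8) = 32
x = Dx/D = -160/32 = -5, y = Dy/D = 32/32 = 1, z = Dz/D = 32/32 = 1
Check eq1: (1)(-5) + (-3)(1) + (3)(1) = -5 = -5 ✓
Check eq2: (1)(-5) + (-3)(1) + (-1)(1) = -9 = -9 ✓
Check eq3: (2)(-5) + (2)(1) + (-1)(1) = -9 = -9 ✓

x = -5, y = 1, z = 1


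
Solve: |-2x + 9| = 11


An absolute value equation |expr| = 11 gives two cases:
Case 1: -2x + 9 = 11
  -2x = 2, so x = -1
Case 2: -2x + 9 = -11
  -2x = -20, so x = 10

x = -1, x = 10


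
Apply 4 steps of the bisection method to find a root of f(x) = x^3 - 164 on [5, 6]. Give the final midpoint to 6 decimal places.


f(x) = x^3 - 164
f(5) = -39 < 0
f(6) = 52 > 0

Step 1: midpoint = (5.000000 + 6.000000)/2 = 5.500000
  f(5.500000) = 2.375000
  f(mid) > 0, so root is in [5.000000, 5.500000]

Step 2: midpoint = (5.000000 + 5.500000)/2 = 5.250000
  f(5.250000) = -19.296875
  f(mid) < 0, so root is in [5.250000, 5.500000]

Step 3: midpoint = (5.250000 + 5.500000)/2 = 5.375000
  f(5.375000) = -8.712891
  f(mid) < 0, so root is in [5.375000, 5.500000]

Step 4: midpoint = (5.375000 + 5.500000)/2 = 5.437500
  f(5.437500) = -3.232666
  f(mid) < 0, so root is in [5.437500, 5.500000]

midpoint = 5.437500


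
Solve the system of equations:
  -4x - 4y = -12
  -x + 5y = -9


Using Cramer's rule:
Determinant D = (-4)(5) - (-1)(-4) = -20 - 4 = -24
Dx = (-12)(5) - (-9)(-4) = -60 - 36 = -96
Dy = (-4)(-9) - (-1)(-12) = 36 - 12 = 24
x = Dx/D = -96/-24 = 4
y = Dy/D = 24/-24 = -1

x = 4, y = -1


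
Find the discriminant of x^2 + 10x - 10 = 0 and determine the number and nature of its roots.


For ax^2 + bx + c = 0, discriminant D = b^2 - 4ac
Here a = 1, b = 10, c = -10
D = (10)^2 - 4(1)(-10) = 100 + 40 = 140

D = 140 > 0 but not a perfect square
The equation has 2 distinct real irrational roots.

Discriminant = 140, 2 distinct real irrational roots


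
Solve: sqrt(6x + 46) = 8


Square both sides: 6x + 46 = 8^2 = 64
6x = 64 - 46 = 18
x = 3
Check: sqrt(6*3 + 46) = sqrt(64) = 8 ✓

x = 3


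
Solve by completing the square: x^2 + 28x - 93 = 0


Start: x^2 + 28x - 93 = 0
Move constant: x^2 + 28x = 93
Half of 28 is 14, squared is 196
Add 196 to both sides: x^2 + 28x + 196 = 289
(x + 14)^2 = 289
x + 14 = ±17
x = -14 + 17 = 3 or x = -14 - 17 = -31

x = -31, x = 3


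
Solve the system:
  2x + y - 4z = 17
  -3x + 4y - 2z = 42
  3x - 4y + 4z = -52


Using Cramer's rule. Expand each determinant along the first row.
D  = 2*[4*4 - (-2)*(-4)] - 1*[(-3)*4 - (-2)*3] + (-4)*[(-3)*(-4) - 4*3]
  = 2*(8) - 1*(-6) + (-4)*(0) = 22
Dx = 17*[4*4 - (-2)*(-4)] - 1*[42*4 - (-2)*(-52)] + (-4)*[42*(-4) - 4*(-52)]
  = 17*(8) - 1*(64) + (-4)*(40) = -88
Dy = 2*[42*4 - (-2)*(-52)] - 17*[(-3)*4 - (-2)*3] + (-4)*[(-3)*(-52) - 42*3]
  = 2*(64) - 17*(-6) + (-4)*(30) = 110
Dz = 2*[4*(-52) - 42*(-4)] - 1*[(-3)*(-52) - 42*3] + 17*[(-3)*(-4) - 4*3]
  = 2*(-40) - 1*(30) + 17*(0) = -110
x = Dx/D = -88/22 = -4, y = Dy/D = 110/22 = 5, z = Dz/D = -110/22 = -5
Check eq1: (2)(-4) + (1)(5) + (-4)(-5) = 17 = 17 ✓
Check eq2: (-3)(-4) + (4)(5) + (-2)(-5) = 42 = 42 ✓
Check eq3: (3)(-4) + (-4)(5) + (4)(-5) = -52 = -52 ✓

x = -4, y = 5, z = -5


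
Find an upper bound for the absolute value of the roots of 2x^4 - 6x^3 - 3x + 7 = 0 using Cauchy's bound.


Cauchy's bound: all roots r satisfy |r| <= 1 + max(|a_i/a_n|) for i = 0,...,n-1
where a_n is the leading coefficient.

Coefficients: [2, -6, 0, -3, 7]
Leading coefficient a_n = 2
Ratios |a_i/a_n|: 3, 0, 3/2, 7/2
Maximum ratio: 7/2
Cauchy's bound: |r| <= 1 + 7/2 = 9/2

Upper bound = 9/2


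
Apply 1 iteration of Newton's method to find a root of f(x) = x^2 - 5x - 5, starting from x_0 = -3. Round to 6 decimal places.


Newton's method: x_(n+1) = x_n - f(x_n)/f'(x_n)
f(x) = x^2 - 5x - 5
f'(x) = 2x - 5

Iteration 1:
  f(-3.000000) = 19.000000
  f'(-3.000000) = -11.000000
  x_1 = -3.000000 - (19.000000)/(-11.000000) = -1.272727

x_1 = -1.272727


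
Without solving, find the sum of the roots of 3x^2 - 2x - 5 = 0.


By Vieta's formulas for ax^2 + bx + c = 0:
  Sum of roots = -b/a
  Product of roots = c/a

Here a = 3, b = -2, c = -5
Sum = -(-2)/3 = 2/3
Product = -5/3 = -5/3

Sum = 2/3


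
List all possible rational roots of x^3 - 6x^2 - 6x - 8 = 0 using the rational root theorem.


Rational root theorem: possible roots are ±p/q where:
  p divides the constant term (-8): p ∈ {1, 2, 4, 8}
  q divides the leading coefficient (1): q ∈ {1}

All possible rational roots: -8, -4, -2, -1, 1, 2, 4, 8

-8, -4, -2, -1, 1, 2, 4, 8


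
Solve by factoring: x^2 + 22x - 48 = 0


We need two numbers that multiply to -48 and add to 22.
Those numbers are 24 and -2 (since 24 * (-2) = -48 and 24 + (-2) = 22).
So x^2 + 22x - 48 = (x + 24)(x - 2) = 0
Setting each factor to zero: x = -24 or x = 2

x = -24, x = 2


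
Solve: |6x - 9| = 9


An absolute value equation |expr| = 9 gives two cases:
Case 1: 6x - 9 = 9
  6x = 18, so x = 3
Case 2: 6x - 9 = -9
  6x = 0, so x = 0

x = 0, x = 3


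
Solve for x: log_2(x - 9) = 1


Convert to exponential form: x - 9 = 2^1 = 2
x = 2 + 9 = 11
Check: log_2(11 - 9) = log_2(2) = log_2(2) = 1 ✓

x = 11


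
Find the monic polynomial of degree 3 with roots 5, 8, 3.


A monic polynomial with roots 5, 8, 3 is:
p(x) = (x - 5)(x - 8)(x - 3)
After multiplying by (x - 5): x - 5
After multiplying by (x - 8): x^2 - 13x + 40
After multiplying by (x - 3): x^3 - 16x^2 + 79x - 120

x^3 - 16x^2 + 79x - 120


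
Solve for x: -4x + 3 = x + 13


Starting with: -4x + 3 = x + 13
Move all x terms to left: (-4 - 1)x = 13 - 3
Simplify: -5x = 10
Divide both sides by -5: x = -2

x = -2


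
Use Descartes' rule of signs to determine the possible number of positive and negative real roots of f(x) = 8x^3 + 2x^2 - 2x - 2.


Descartes' rule of signs:

For positive roots, count sign changes in f(x) = 8x^3 + 2x^2 - 2x - 2:
Signs of coefficients: +, +, -, -
Number of sign changes: 1
Possible positive real roots: 1

For negative roots, examine f(-x) = -8x^3 + 2x^2 + 2x - 2:
Signs of coefficients: -, +, +, -
Number of sign changes: 2
Possible negative real roots: 2, 0

Positive roots: 1; Negative roots: 2 or 0


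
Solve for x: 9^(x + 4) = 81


Express both sides with the same base.
81 = 9^2
Since the bases match, equate exponents: x + 4 = 2
So x = 2 - (4) = -2

x = -2


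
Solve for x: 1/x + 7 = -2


Subtract 7 from both sides: 1/x = -9
Multiply both sides by x: 1 = -9 * x
Divide by -9: x = -1/9

x = -1/9


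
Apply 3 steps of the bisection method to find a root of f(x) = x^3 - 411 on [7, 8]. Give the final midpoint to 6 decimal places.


f(x) = x^3 - 411
f(7) = -68 < 0
f(8) = 101 > 0

Step 1: midpoint = (7.000000 + 8.000000)/2 = 7.500000
  f(7.500000) = 10.875000
  f(mid) > 0, so root is in [7.000000, 7.500000]

Step 2: midpoint = (7.000000 + 7.500000)/2 = 7.250000
  f(7.250000) = -29.921875
  f(mid) < 0, so root is in [7.250000, 7.500000]

Step 3: midpoint = (7.250000 + 7.500000)/2 = 7.375000
  f(7.375000) = -9.869141
  f(mid) < 0, so root is in [7.375000, 7.500000]

midpoint = 7.375000


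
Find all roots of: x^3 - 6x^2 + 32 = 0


Let p(x) = x^3 - 6x^2 + 32. By the rational root theorem (leading coefficient 1), any rational root is an integer divisor of 32: try ±1, ±2, ... in turn.
Test x = 1: value = 27 ≠ 0.
Test x = -1: value = 25 ≠ 0.
Test x = 2: value = 16 ≠ 0.
Test x = -2: value = 0 ✓, so (x + 2) is a factor.
Synthetic division by (x + 2): bring down 1; 1(-2) - 6 = -8; (-8)(-2) + 0 = 16; 16(-2) + 32 = 0 → quotient x^2 - 8x + 16, remainder 0.
Solve the quadratic x^2 - 8x + 16 = 0: discriminant = (-8)^2 - 4(1)(16) = 64 - 64 = 0.
Discriminant = 0, so a double root: x = 8/2 = 4.
Collecting all roots found:

x = -2, x = 4 (multiplicity 2)


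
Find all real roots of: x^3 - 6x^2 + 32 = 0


Let p(x) = x^3 - 6x^2 + 32. By the rational root theorem (leading coefficient 1), any rational root is an integer divisor of 32: try ±1, ±2, ... in turn.
Test x = 1: value = 27 ≠ 0.
Test x = -1: value = 25 ≠ 0.
Test x = 2: value = 16 ≠ 0.
Test x = -2: value = 0 ✓, so (x + 2) is a factor.
Synthetic division by (x + 2): bring down 1; 1(-2) - 6 = -8; (-8)(-2) + 0 = 16; 16(-2) + 32 = 0 → quotient x^2 - 8x + 16, remainder 0.
Solve the quadratic x^2 - 8x + 16 = 0: discriminant = (-8)^2 - 4(1)(16) = 64 - 64 = 0.
Discriminant = 0, so a double root: x = 8/2 = 4.

x = -2, x = 4 (multiplicity 2)


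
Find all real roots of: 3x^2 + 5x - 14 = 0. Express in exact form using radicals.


Using the quadratic formula: x = (-b ± sqrt(b^2 - 4ac)) / (2a)
Here a = 3, b = 5, c = -14
Discriminant = b^2 - 4ac = 5^2 - 4(3)(-14) = 25 + 168 = 193
Since discriminant = 193 > 0, there are two real roots.
x = (-5 ± sqrt(193)) / 6
Numerically: x ≈ 1.4821 or x ≈ -3.1487

x = (-5 + sqrt(193)) / 6 or x = (-5 - sqrt(193)) / 6


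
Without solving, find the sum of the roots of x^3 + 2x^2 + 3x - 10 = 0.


By Vieta's formulas for x^3 + bx^2 + cx + d = 0:
  r1 + r2 + r3 = -b/a = -2
  r1*r2 + r1*r3 + r2*r3 = c/a = 3
  r1*r2*r3 = -d/a = 10


Sum = -2


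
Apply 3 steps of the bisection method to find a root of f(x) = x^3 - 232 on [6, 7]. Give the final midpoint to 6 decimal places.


f(x) = x^3 - 232
f(6) = -16 < 0
f(7) = 111 > 0

Step 1: midpoint = (6.000000 + 7.000000)/2 = 6.500000
  f(6.500000) = 42.625000
  f(mid) > 0, so root is in [6.000000, 6.500000]

Step 2: midpoint = (6.000000 + 6.500000)/2 = 6.250000
  f(6.250000) = 12.140625
  f(mid) > 0, so root is in [6.000000, 6.250000]

Step 3: midpoint = (6.000000 + 6.250000)/2 = 6.125000
  f(6.125000) = -2.216797
  f(mid) < 0, so root is in [6.125000, 6.250000]

midpoint = 6.125000


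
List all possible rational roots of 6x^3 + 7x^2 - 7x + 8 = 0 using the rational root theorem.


Rational root theorem: possible roots are ±p/q where:
  p divides the constant term (8): p ∈ {1, 2, 4, 8}
  q divides the leading coefficient (6): q ∈ {1, 2, 3, 6}

All possible rational roots: -8, -4, -8/3, -2, -4/3, -1, -2/3, -1/2, -1/3, -1/6, 1/6, 1/3, 1/2, 2/3, 1, 4/3, 2, 8/3, 4, 8

-8, -4, -8/3, -2, -4/3, -1, -2/3, -1/2, -1/3, -1/6, 1/6, 1/3, 1/2, 2/3, 1, 4/3, 2, 8/3, 4, 8


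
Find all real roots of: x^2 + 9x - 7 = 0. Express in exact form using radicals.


Using the quadratic formula: x = (-b ± sqrt(b^2 - 4ac)) / (2a)
Here a = 1, b = 9, c = -7
Discriminant = b^2 - 4ac = 9^2 - 4(1)(-7) = 81 + 28 = 109
Since discriminant = 109 > 0, there are two real roots.
x = (-9 ± sqrt(109)) / 2
Numerically: x ≈ 0.7202 or x ≈ -9.7202

x = (-9 + sqrt(109)) / 2 or x = (-9 - sqrt(109)) / 2


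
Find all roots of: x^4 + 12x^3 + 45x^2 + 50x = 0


The constant term is 0, so x = 0 is a root. Factor out x:
  x^3 + 12x^2 + 45x + 50 = 0
Let p(x) = x^3 + 12x^2 + 45x + 50. By the rational root theorem (leading coefficient 1), any rational root is an integer divisor of 50: try ±1, ±2, ... in turn.
Test x = 1: value = 108 ≠ 0.
Test x = -1: value = 16 ≠ 0.
Test x = 2: value = 196 ≠ 0.
Test x = -2: value = 0 ✓, so (x + 2) is a factor.
Synthetic division by (x + 2): bring down 1; 1(-2) + 12 = 10; 10(-2) + 45 = 25; 25(-2) + 50 = 0 → quotient x^2 + 10x + 25, remainder 0.
Solve the quadratic x^2 + 10x + 25 = 0: discriminant = 10^2 - 4(1)(25) = 100 - 100 = 0.
Discriminant = 0, so a double root: x = -10/2 = -5.
Collecting all roots found:

x = -5 (multiplicity 2), x = -2, x = 0


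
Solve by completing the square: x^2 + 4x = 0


Start: x^2 + 4x + 0 = 0
Move constant: x^2 + 4x = 0
Half of 4 is 2, squared is 4
Add 4 to both sides: x^2 + 4x + 4 = 4
(x + 2)^2 = 4
x + 2 = ±2
x = -2 + 2 = 0 or x = -2 - 2 = -4

x = -4, x = 0


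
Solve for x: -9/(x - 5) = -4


Multiply both sides by (x - 5): -9 = -4(x - 5)
Distribute: -9 = -4x + 20
-4x = -9 - 20 = -29
x = 29/4

x = 29/4


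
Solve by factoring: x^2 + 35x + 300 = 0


We need two numbers that multiply to 300 and add to 35.
Those numbers are 20 and 15 (since 20 * 15 = 300 and 20 + 15 = 35).
So x^2 + 35x + 300 = (x + 20)(x + 15) = 0
Setting each factor to zero: x = -20 or x = -15

x = -20, x = -15


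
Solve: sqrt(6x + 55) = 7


Square both sides: 6x + 55 = 7^2 = 49
6x = 49 - 55 = -6
x = -1
Check: sqrt(6*(-1) + 55) = sqrt(49) = 7 ✓

x = -1


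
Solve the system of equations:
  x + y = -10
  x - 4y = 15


Using Cramer's rule:
Determinant D = (1)(-4) - (1)(1) = -4 - 1 = -5
Dx = (-10)(-4) - (15)(1) = 40 - 15 = 25
Dy = (1)(15) - (1)(-10) = 15 + 10 = 25
x = Dx/D = 25/-5 = -5
y = Dy/D = 25/-5 = -5

x = -5, y = -5


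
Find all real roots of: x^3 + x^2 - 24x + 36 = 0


Let p(x) = x^3 + x^2 - 24x + 36. By the rational root theorem (leading coefficient 1), any rational root is an integer divisor of 36: try ±1, ±2, ... in turn.
Test x = 1: value = 14 ≠ 0.
Test x = -1: value = 60 ≠ 0.
Test x = 2: value = 0 ✓, so (x - 2) is a factor.
Synthetic division by (x - 2): bring down 1; 1(2) + 1 = 3; 3(2) - 24 = -18; (-18)(2) + 36 = 0 → quotient x^2 + 3x - 18, remainder 0.
Solve the quadratic x^2 + 3x - 18 = 0: discriminant = 3^2 - 4(1)(-18) = 9 + 72 = 81.
sqrt(81) = 9, so x = (-3 ± 9)/2: x = 3 or x = -6.

x = -6, x = 2, x = 3


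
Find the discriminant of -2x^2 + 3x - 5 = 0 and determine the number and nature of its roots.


For ax^2 + bx + c = 0, discriminant D = b^2 - 4ac
Here a = -2, b = 3, c = -5
D = (3)^2 - 4(-2)(-5) = 9 - 40 = -31

D = -31 < 0
The equation has no real roots (2 complex conjugate roots).

Discriminant = -31, no real roots (2 complex conjugate roots)


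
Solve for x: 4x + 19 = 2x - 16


Starting with: 4x + 19 = 2x - 16
Move all x terms to left: (4 - 2)x = -16 - 19
Simplify: 2x = -35
Divide both sides by 2: x = -35/2

x = -35/2


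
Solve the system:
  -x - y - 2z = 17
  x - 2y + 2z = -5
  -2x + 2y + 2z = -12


Using Cramer's rule. Expand each determinant along the first row.
D  = (-1)*[(-2)*2 - 2*2] - (-1)*[1*2 - 2*(-2)] + (-2)*[1*2 - (-2)*(-2)]
  = (-1)*(-8) - (-1)*(6) + (-2)*(-2) = 18
Dx = 17*[(-2)*2 - 2*2] - (-1)*[(-5)*2 - 2*(-12)] + (-2)*[(-5)*2 - (-2)*(-12)]
  = 17*(-8) - (-1)*(14) + (-2)*(-34) = -54
Dy = (-1)*[(-5)*2 - 2*(-12)] - 17*[1*2 - 2*(-2)] + (-2)*[1*(-12) - (-5)*(-2)]
  = (-1)*(14) - 17*(6) + (-2)*(-22) = -72
Dz = (-1)*[(-2)*(-12) - (-5)*2] - (-1)*[1*(-12) - (-5)*(-2)] + 17*[1*2 - (-2)*(-2)]
  = (-1)*(34) - (-1)*(-22) + 17*(-2) = -90
x = Dx/D = -54/18 = -3, y = Dy/D = -72/18 = -4, z = Dz/D = -90/18 = -5
Check eq1: (-1)(-3) + (-1)(-4) + (-2)(-5) = 17 = 17 ✓
Check eq2: (1)(-3) + (-2)(-4) + (2)(-5) = -5 = -5 ✓
Check eq3: (-2)(-3) + (2)(-4) + (2)(-5) = -12 = -12 ✓

x = -3, y = -4, z = -5


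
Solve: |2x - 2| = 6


An absolute value equation |expr| = 6 gives two cases:
Case 1: 2x - 2 = 6
  2x = 8, so x = 4
Case 2: 2x - 2 = -6
  2x = -4, so x = -2

x = -2, x = 4


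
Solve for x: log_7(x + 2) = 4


Convert to exponential form: x + 2 = 7^4 = 2401
x = 2401 - 2 = 2399
Check: log_7(2399 + 2) = log_7(2401) = log_7(2401) = 4 ✓

x = 2399


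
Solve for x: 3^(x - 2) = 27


Express both sides with the same base.
27 = 3^3
Since the bases match, equate exponents: x - 2 = 3
So x = 3 - (-2) = 5

x = 5


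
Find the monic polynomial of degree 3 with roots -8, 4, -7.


A monic polynomial with roots -8, 4, -7 is:
p(x) = (x + 8)(x - 4)(x + 7)
After multiplying by (x + 8): x + 8
After multiplying by (x - 4): x^2 + 4x - 32
After multiplying by (x + 7): x^3 + 11x^2 - 4x - 224

x^3 + 11x^2 - 4x - 224


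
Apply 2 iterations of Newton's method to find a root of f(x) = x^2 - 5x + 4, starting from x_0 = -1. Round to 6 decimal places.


Newton's method: x_(n+1) = x_n - f(x_n)/f'(x_n)
f(x) = x^2 - 5x + 4
f'(x) = 2x - 5

Iteration 1:
  f(-1.000000) = 10.000000
  f'(-1.000000) = -7.000000
  x_1 = -1.000000 - (10.000000)/(-7.000000) = 0.428571

Iteration 2:
  f(0.428571) = 2.040816
  f'(0.428571) = -4.142857
  x_2 = 0.428571 - (2.040816)/(-4.142857) = 0.921182

x_2 = 0.921182


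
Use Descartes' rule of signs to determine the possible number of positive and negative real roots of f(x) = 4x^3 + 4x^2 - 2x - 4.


Descartes' rule of signs:

For positive roots, count sign changes in f(x) = 4x^3 + 4x^2 - 2x - 4:
Signs of coefficients: +, +, -, -
Number of sign changes: 1
Possible positive real roots: 1

For negative roots, examine f(-x) = -4x^3 + 4x^2 + 2x - 4:
Signs of coefficients: -, +, +, -
Number of sign changes: 2
Possible negative real roots: 2, 0

Positive roots: 1; Negative roots: 2 or 0


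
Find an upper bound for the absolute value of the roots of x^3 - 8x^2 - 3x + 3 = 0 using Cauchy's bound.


Cauchy's bound: all roots r satisfy |r| <= 1 + max(|a_i/a_n|) for i = 0,...,n-1
where a_n is the leading coefficient.

Coefficients: [1, -8, -3, 3]
Leading coefficient a_n = 1
Ratios |a_i/a_n|: 8, 3, 3
Maximum ratio: 8
Cauchy's bound: |r| <= 1 + 8 = 9

Upper bound = 9


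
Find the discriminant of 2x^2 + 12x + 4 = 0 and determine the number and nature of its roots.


For ax^2 + bx + c = 0, discriminant D = b^2 - 4ac
Here a = 2, b = 12, c = 4
D = (12)^2 - 4(2)(4) = 144 - 32 = 112

D = 112 > 0 but not a perfect square
The equation has 2 distinct real irrational roots.

Discriminant = 112, 2 distinct real irrational roots


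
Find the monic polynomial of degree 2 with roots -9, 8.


A monic polynomial with roots -9, 8 is:
p(x) = (x + 9)(x - 8)
After multiplying by (x + 9): x + 9
After multiplying by (x - 8): x^2 + x - 72

x^2 + x - 72


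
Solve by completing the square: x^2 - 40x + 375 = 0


Start: x^2 - 40x + 375 = 0
Move constant: x^2 - 40x = -375
Half of -40 is -20, squared is 400
Add 400 to both sides: x^2 - 40x + 400 = 25
(x - 20)^2 = 25
x - 20 = ±5
x = 20 + 5 = 25 or x = 20 - 5 = 15

x = 15, x = 25


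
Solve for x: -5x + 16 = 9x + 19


Starting with: -5x + 16 = 9x + 19
Move all x terms to left: (-5 - 9)x = 19 - 16
Simplify: -14x = 3
Divide both sides by -14: x = -3/14

x = -3/14


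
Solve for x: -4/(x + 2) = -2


Multiply both sides by (x + 2): -4 = -2(x + 2)
Distribute: -4 = -2x - 4
-2x = -4 + 4 = 0
x = 0

x = 0


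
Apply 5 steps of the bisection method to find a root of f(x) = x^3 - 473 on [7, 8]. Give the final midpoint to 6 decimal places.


f(x) = x^3 - 473
f(7) = -130 < 0
f(8) = 39 > 0

Step 1: midpoint = (7.000000 + 8.000000)/2 = 7.500000
  f(7.500000) = -51.125000
  f(mid) < 0, so root is in [7.500000, 8.000000]

Step 2: midpoint = (7.500000 + 8.000000)/2 = 7.750000
  f(7.750000) = -7.515625
  f(mid) < 0, so root is in [7.750000, 8.000000]

Step 3: midpoint = (7.750000 + 8.000000)/2 = 7.875000
  f(7.875000) = 15.373047
  f(mid) > 0, so root is in [7.750000, 7.875000]

Step 4: midpoint = (7.750000 + 7.875000)/2 = 7.812500
  f(7.812500) = 3.837158
  f(mid) > 0, so root is in [7.750000, 7.812500]

Step 5: midpoint = (7.750000 + 7.812500)/2 = 7.781250
  f(7.781250) = -1.862030
  f(mid) < 0, so root is in [7.781250, 7.812500]

midpoint = 7.781250


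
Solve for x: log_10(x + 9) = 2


Convert to exponential form: x + 9 = 10^2 = 100
x = 100 - 9 = 91
Check: log_10(91 + 9) = log_10(100) = log_10(100) = 2 ✓

x = 91


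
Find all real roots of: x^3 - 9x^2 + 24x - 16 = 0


Let p(x) = x^3 - 9x^2 + 24x - 16. By the rational root theorem (leading coefficient 1), any rational root is an integer divisor of 16: try ±1, ±2, ... in turn.
Test x = 1: value = 0 ✓, so (x - 1) is a factor.
Synthetic division by (x - 1): bring down 1; 1(1) - 9 = -8; (-8)(1) + 24 = 16; 16(1) - 16 = 0 → quotient x^2 - 8x + 16, remainder 0.
Solve the quadratic x^2 - 8x + 16 = 0: discriminant = (-8)^2 - 4(1)(16) = 64 - 64 = 0.
Discriminant = 0, so a double root: x = 8/2 = 4.

x = 1, x = 4 (multiplicity 2)


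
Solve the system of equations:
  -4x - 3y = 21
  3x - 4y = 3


Using Cramer's rule:
Determinant D = (-4)(-4) - (3)(-3) = 16 + 9 = 25
Dx = (21)(-4) - (3)(-3) = -84 + 9 = -75
Dy = (-4)(3) - (3)(21) = -12 - 63 = -75
x = Dx/D = -75/25 = -3
y = Dy/D = -75/25 = -3

x = -3, y = -3


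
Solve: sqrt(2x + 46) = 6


Square both sides: 2x + 46 = 6^2 = 36
2x = 36 - 46 = -10
x = -5
Check: sqrt(2*(-5) + 46) = sqrt(36) = 6 ✓

x = -5


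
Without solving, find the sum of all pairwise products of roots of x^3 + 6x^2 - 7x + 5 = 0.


By Vieta's formulas for x^3 + bx^2 + cx + d = 0:
  r1 + r2 + r3 = -b/a = -6
  r1*r2 + r1*r3 + r2*r3 = c/a = -7
  r1*r2*r3 = -d/a = -5


Sum of pairwise products = -7


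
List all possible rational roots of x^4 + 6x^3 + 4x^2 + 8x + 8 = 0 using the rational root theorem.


Rational root theorem: possible roots are ±p/q where:
  p divides the constant term (8): p ∈ {1, 2, 4, 8}
  q divides the leading coefficient (1): q ∈ {1}

All possible rational roots: -8, -4, -2, -1, 1, 2, 4, 8

-8, -4, -2, -1, 1, 2, 4, 8


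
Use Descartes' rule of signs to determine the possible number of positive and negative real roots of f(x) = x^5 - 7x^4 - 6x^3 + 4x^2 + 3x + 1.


Descartes' rule of signs:

For positive roots, count sign changes in f(x) = x^5 - 7x^4 - 6x^3 + 4x^2 + 3x + 1:
Signs of coefficients: +, -, -, +, +, +
Number of sign changes: 2
Possible positive real roots: 2, 0

For negative roots, examine f(-x) = -x^5 - 7x^4 + 6x^3 + 4x^2 - 3x + 1:
Signs of coefficients: -, -, +, +, -, +
Number of sign changes: 3
Possible negative real roots: 3, 1

Positive roots: 2 or 0; Negative roots: 3 or 1


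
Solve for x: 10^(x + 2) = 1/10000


Express both sides with the same base.
1/10000 = 10^(-4)
Since the bases match, equate exponents: x + 2 = -4
So x = -4 - (2) = -6

x = -6


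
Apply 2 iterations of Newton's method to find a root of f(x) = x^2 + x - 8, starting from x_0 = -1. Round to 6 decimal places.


Newton's method: x_(n+1) = x_n - f(x_n)/f'(x_n)
f(x) = x^2 + x - 8
f'(x) = 2x + 1

Iteration 1:
  f(-1.000000) = -8.000000
  f'(-1.000000) = -1.000000
  x_1 = -1.000000 - (-8.000000)/(-1.000000) = -9.000000

Iteration 2:
  f(-9.000000) = 64.000000
  f'(-9.000000) = -17.000000
  x_2 = -9.000000 - (64.000000)/(-17.000000) = -5.235294

x_2 = -5.235294


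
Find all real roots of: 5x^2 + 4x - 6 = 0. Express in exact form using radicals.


Using the quadratic formula: x = (-b ± sqrt(b^2 - 4ac)) / (2a)
Here a = 5, b = 4, c = -6
Discriminant = b^2 - 4ac = 4^2 - 4(5)(-6) = 16 + 120 = 136
Since discriminant = 136 > 0, there are two real roots.
x = (-4 ± 2*sqrt(34)) / 10
Simplifying: x = (-2 ± sqrt(34)) / 5
Numerically: x ≈ 0.7662 or x ≈ -1.5662

x = (-2 + sqrt(34)) / 5 or x = (-2 - sqrt(34)) / 5


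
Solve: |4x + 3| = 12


An absolute value equation |expr| = 12 gives two cases:
Case 1: 4x + 3 = 12
  4x = 9, so x = 9/4
Case 2: 4x + 3 = -12
  4x = -15, so x = -15/4

x = -15/4, x = 9/4


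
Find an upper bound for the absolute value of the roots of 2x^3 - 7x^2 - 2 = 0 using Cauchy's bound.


Cauchy's bound: all roots r satisfy |r| <= 1 + max(|a_i/a_n|) for i = 0,...,n-1
where a_n is the leading coefficient.

Coefficients: [2, -7, 0, -2]
Leading coefficient a_n = 2
Ratios |a_i/a_n|: 7/2, 0, 1
Maximum ratio: 7/2
Cauchy's bound: |r| <= 1 + 7/2 = 9/2

Upper bound = 9/2


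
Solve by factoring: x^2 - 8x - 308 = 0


We need two numbers that multiply to -308 and add to -8.
Those numbers are -22 and 14 (since (-22) * 14 = -308 and (-22) + 14 = -8).
So x^2 - 8x - 308 = (x - 22)(x + 14) = 0
Setting each factor to zero: x = 22 or x = -14

x = -14, x = 22


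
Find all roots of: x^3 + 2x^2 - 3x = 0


The constant term is 0, so x = 0 is a root. Factor out x:
  x^2 + 2x - 3 = 0
Solve the quadratic x^2 + 2x - 3 = 0: discriminant = 2^2 - 4(1)(-3) = 4 + 12 = 16.
sqrt(16) = 4, so x = (-2 ± 4)/2: x = 1 or x = -3.
Collecting all roots found:

x = -3, x = 0, x = 1


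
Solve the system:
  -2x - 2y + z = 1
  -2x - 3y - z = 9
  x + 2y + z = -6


Using Cramer's rule. Expand each determinant along the first row.
D  = (-2)*[(-3)*1 - (-1)*2] - (-2)*[(-2)*1 - (-1)*1] + 1*[(-2)*2 - (-3)*1]
  = (-2)*(-1) - (-2)*(-1) + 1*(-1) = -1
Dx = 1*[(-3)*1 - (-1)*2] - (-2)*[9*1 - (-1)*(-6)] + 1*[9*2 - (-3)*(-6)]
  = 1*(-1) - (-2)*(3) + 1*(0) = 5
Dy = (-2)*[9*1 - (-1)*(-6)] - 1*[(-2)*1 - (-1)*1] + 1*[(-2)*(-6) - 9*1]
  = (-2)*(3) - 1*(-1) + 1*(3) = -2
Dz = (-2)*[(-3)*(-6) - 9*2] - (-2)*[(-2)*(-6) - 9*1] + 1*[(-2)*2 - (-3)*1]
  = (-2)*(0) - (-2)*(3) + 1*(-1) = 5
x = Dx/D = 5/-1 = -5, y = Dy/D = -2/-1 = 2, z = Dz/D = 5/-1 = -5
Check eq1: (-2)(-5) + (-2)(2) + (1)(-5) = 1 = 1 ✓
Check eq2: (-2)(-5) + (-3)(2) + (-1)(-5) = 9 = 9 ✓
Check eq3: (1)(-5) + (2)(2) + (1)(-5) = -6 = -6 ✓

x = -5, y = 2, z = -5


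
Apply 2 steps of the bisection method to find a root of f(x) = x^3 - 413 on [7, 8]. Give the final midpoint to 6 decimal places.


f(x) = x^3 - 413
f(7) = -70 < 0
f(8) = 99 > 0

Step 1: midpoint = (7.000000 + 8.000000)/2 = 7.500000
  f(7.500000) = 8.875000
  f(mid) > 0, so root is in [7.000000, 7.500000]

Step 2: midpoint = (7.000000 + 7.500000)/2 = 7.250000
  f(7.250000) = -31.921875
  f(mid) < 0, so root is in [7.250000, 7.500000]

midpoint = 7.250000


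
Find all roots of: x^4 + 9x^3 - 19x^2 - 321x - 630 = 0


Let p(x) = x^4 + 9x^3 - 19x^2 - 321x - 630. By the rational root theorem (leading coefficient 1), any rational root is an integer divisor of 630: try ±1, ±2, ... in turn.
Test x = 1: value = -960 ≠ 0.
Test x = -1: value = -336 ≠ 0.
Test x = 2: value = -1260 ≠ 0.
Test x = -2: value = -120 ≠ 0.
Test x = 3: value = -1440 ≠ 0.
Test x = -3: value = 0 ✓, so (x + 3) is a factor.
Synthetic division by (x + 3): bring down 1; 1(-3) + 9 = 6; 6(-3) - 19 = -37; (-37)(-3) - 321 = -210; (-210)(-3) - 630 = 0 → quotient x^3 + 6x^2 - 37x - 210, remainder 0.
Continue with the quotient x^3 + 6x^2 - 37x - 210 (candidates must divide 210; re-test x = -3 first in case it repeats).
Test x = -3: value = -72 ≠ 0.
Test x = 5: value = -120 ≠ 0.
Test x = -5: value = 0 ✓, so (x + 5) is a factor.
Synthetic division by (x + 5): bring down 1; 1(-5) + 6 = 1; 1(-5) - 37 = -42; (-42)(-5) - 210 = 0 → quotient x^2 + x - 42, remainder 0.
Solve the quadratic x^2 + x - 42 = 0: discriminant = 1^2 - 4(1)(-42) = 1 + 168 = 169.
sqrt(169) = 13, so x = (-1 ± 13)/2: x = 6 or x = -7.
Collecting all roots found:

x = -7, x = -5, x = -3, x = 6


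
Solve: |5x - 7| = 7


An absolute value equation |expr| = 7 gives two cases:
Case 1: 5x - 7 = 7
  5x = 14, so x = 14/5
Case 2: 5x - 7 = -7
  5x = 0, so x = 0

x = 0, x = 14/5


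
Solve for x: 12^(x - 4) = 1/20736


Express both sides with the same base.
1/20736 = 12^(-4)
Since the bases match, equate exponents: x - 4 = -4
So x = -4 - (-4) = 0

x = 0


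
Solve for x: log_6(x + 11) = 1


Convert to exponential form: x + 11 = 6^1 = 6
x = 6 - 11 = -5
Check: log_6(-5 + 11) = log_6(6) = log_6(6) = 1 ✓

x = -5


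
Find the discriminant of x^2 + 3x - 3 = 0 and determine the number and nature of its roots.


For ax^2 + bx + c = 0, discriminant D = b^2 - 4ac
Here a = 1, b = 3, c = -3
D = (3)^2 - 4(1)(-3) = 9 + 12 = 21

D = 21 > 0 but not a perfect square
The equation has 2 distinct real irrational roots.

Discriminant = 21, 2 distinct real irrational roots


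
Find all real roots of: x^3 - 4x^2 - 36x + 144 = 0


Let p(x) = x^3 - 4x^2 - 36x + 144. By the rational root theorem (leading coefficient 1), any rational root is an integer divisor of 144: try ±1, ±2, ... in turn.
Test x = 1: value = 105 ≠ 0.
Test x = -1: value = 175 ≠ 0.
Test x = 2: value = 64 ≠ 0.
Test x = -2: value = 192 ≠ 0.
Test x = 3: value = 27 ≠ 0.
Test x = -3: value = 189 ≠ 0.
Test x = 4: value = 0 ✓, so (x - 4) is a factor.
Synthetic division by (x - 4): bring down 1; 1(4) - 4 = 0; 0(4) - 36 = -36; (-36)(4) + 144 = 0 → quotient x^2 - 36, remainder 0.
Solve the quadratic x^2 - 36 = 0: discriminant = 0^2 - 4(1)(-36) = 0 + 144 = 144.
sqrt(144) = 12, so x = (0 ± 12)/2: x = 6 or x = -6.

x = -6, x = 4, x = 6


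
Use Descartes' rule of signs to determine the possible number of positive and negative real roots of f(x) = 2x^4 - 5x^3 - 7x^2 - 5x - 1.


Descartes' rule of signs:

For positive roots, count sign changes in f(x) = 2x^4 - 5x^3 - 7x^2 - 5x - 1:
Signs of coefficients: +, -, -, -, -
Number of sign changes: 1
Possible positive real roots: 1

For negative roots, examine f(-x) = 2x^4 + 5x^3 - 7x^2 + 5x - 1:
Signs of coefficients: +, +, -, +, -
Number of sign changes: 3
Possible negative real roots: 3, 1

Positive roots: 1; Negative roots: 3 or 1


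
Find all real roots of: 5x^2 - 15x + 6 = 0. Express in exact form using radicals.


Using the quadratic formula: x = (-b ± sqrt(b^2 - 4ac)) / (2a)
Here a = 5, b = -15, c = 6
Discriminant = b^2 - 4ac = (-15)^2 - 4(5)(6) = 225 - 120 = 105
Since discriminant = 105 > 0, there are two real roots.
x = (15 ± sqrt(105)) / 10
Numerically: x ≈ 2.5247 or x ≈ 0.4753

x = (15 + sqrt(105)) / 10 or x = (15 - sqrt(105)) / 10


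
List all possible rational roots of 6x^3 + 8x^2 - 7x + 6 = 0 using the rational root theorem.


Rational root theorem: possible roots are ±p/q where:
  p divides the constant term (6): p ∈ {1, 2, 3, 6}
  q divides the leading coefficient (6): q ∈ {1, 2, 3, 6}

All possible rational roots: -6, -3, -2, -3/2, -1, -2/3, -1/2, -1/3, -1/6, 1/6, 1/3, 1/2, 2/3, 1, 3/2, 2, 3, 6

-6, -3, -2, -3/2, -1, -2/3, -1/2, -1/3, -1/6, 1/6, 1/3, 1/2, 2/3, 1, 3/2, 2, 3, 6


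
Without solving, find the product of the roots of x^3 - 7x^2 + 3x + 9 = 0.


By Vieta's formulas for x^3 + bx^2 + cx + d = 0:
  r1 + r2 + r3 = -b/a = 7
  r1*r2 + r1*r3 + r2*r3 = c/a = 3
  r1*r2*r3 = -d/a = -9


Product = -9


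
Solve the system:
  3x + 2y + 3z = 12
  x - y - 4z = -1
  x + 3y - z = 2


Using Cramer's rule. Expand each determinant along the first row.
D  = 3*[(-1)*(-1) - (-4)*3] - 2*[1*(-1) - (-4)*1] + 3*[1*3 - (-1)*1]
  = 3*(13) - 2*(3) + 3*(4) = 45
Dx = 12*[(-1)*(-1) - (-4)*3] - 2*[(-1)*(-1) - (-4)*2] + 3*[(-1)*3 - (-1)*2]
  = 12*(13) - 2*(9) + 3*(-1) = 135
Dy = 3*[(-1)*(-1) - (-4)*2] - 12*[1*(-1) - (-4)*1] + 3*[1*2 - (-1)*1]
  = 3*(9) - 12*(3) + 3*(3) = 0
Dz = 3*[(-1)*2 - (-1)*3] - 2*[1*2 - (-1)*1] + 12*[1*3 - (-1)*1]
  = 3*(1) - 2*(3) + 12*(4) = 45
x = Dx/D = 135/45 = 3, y = Dy/D = 0/45 = 0, z = Dz/D = 45/45 = 1
Check eq1: (3)(3) + (2)(0) + (3)(1) = 12 = 12 ✓
Check eq2: (1)(3) + (-1)(0) + (-4)(1) = -1 = -1 ✓
Check eq3: (1)(3) + (3)(0) + (-1)(1) = 2 = 2 ✓

x = 3, y = 0, z = 1


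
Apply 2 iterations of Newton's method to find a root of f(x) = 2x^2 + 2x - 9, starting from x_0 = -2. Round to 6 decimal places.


Newton's method: x_(n+1) = x_n - f(x_n)/f'(x_n)
f(x) = 2x^2 + 2x - 9
f'(x) = 4x + 2

Iteration 1:
  f(-2.000000) = -5.000000
  f'(-2.000000) = -6.000000
  x_1 = -2.000000 - (-5.000000)/(-6.000000) = -2.833333

Iteration 2:
  f(-2.833333) = 1.388889
  f'(-2.833333) = -9.333333
  x_2 = -2.833333 - (1.388889)/(-9.333333) = -2.684524

x_2 = -2.684524


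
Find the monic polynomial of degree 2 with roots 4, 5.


A monic polynomial with roots 4, 5 is:
p(x) = (x - 4)(x - 5)
After multiplying by (x - 4): x - 4
After multiplying by (x - 5): x^2 - 9x + 20

x^2 - 9x + 20


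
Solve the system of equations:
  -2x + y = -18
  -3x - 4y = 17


Using Cramer's rule:
Determinant D = (-2)(-4) - (-3)(1) = 8 + 3 = 11
Dx = (-18)(-4) - (17)(1) = 72 - 17 = 55
Dy = (-2)(17) - (-3)(-18) = -34 - 54 = -88
x = Dx/D = 55/11 = 5
y = Dy/D = -88/11 = -8

x = 5, y = -8


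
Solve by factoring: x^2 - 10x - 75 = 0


We need two numbers that multiply to -75 and add to -10.
Those numbers are -15 and 5 (since (-15) * 5 = -75 and (-15) + 5 = -10).
So x^2 - 10x - 75 = (x - 15)(x + 5) = 0
Setting each factor to zero: x = 15 or x = -5

x = -5, x = 15
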